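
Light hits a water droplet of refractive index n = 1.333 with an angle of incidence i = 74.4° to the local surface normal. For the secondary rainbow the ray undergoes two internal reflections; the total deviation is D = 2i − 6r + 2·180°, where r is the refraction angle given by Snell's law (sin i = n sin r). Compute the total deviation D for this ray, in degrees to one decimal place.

sin r = sin 74.4° / 1.333 = 0.9632/1.333 = 0.7226; r = 46.27°.
D = 2·74.4° − 6·46.27° + 2·180° = 148.80° − 277.59° + 360° = 231.21°.

231.2°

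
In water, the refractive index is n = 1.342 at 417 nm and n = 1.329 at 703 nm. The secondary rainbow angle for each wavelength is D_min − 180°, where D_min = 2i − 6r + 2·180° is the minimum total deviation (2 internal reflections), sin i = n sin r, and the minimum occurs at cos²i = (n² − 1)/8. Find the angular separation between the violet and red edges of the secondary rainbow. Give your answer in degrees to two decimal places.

3.39°

At 417 nm (n = 1.342): cos²i = 0.10012 → i = 71.554°, r = 44.981°, D_min = 233.222°, rainbow angle = 53.222°.
At 703 nm (n = 1.329): cos²i = 0.09578 → i = 71.972°, r = 45.685°, D_min = 229.837°, rainbow angle = 49.837°.
Angular width = |53.222° − 49.837°| = 3.385°.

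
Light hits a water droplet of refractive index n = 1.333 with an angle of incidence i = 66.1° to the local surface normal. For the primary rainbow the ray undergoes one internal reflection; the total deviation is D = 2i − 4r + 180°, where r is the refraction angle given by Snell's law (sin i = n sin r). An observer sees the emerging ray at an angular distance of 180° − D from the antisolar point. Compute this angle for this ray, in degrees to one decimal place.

sin r = sin 66.1° / 1.333 = 0.9143/1.333 = 0.6859; r = 43.30°.
D = 2·66.1° − 4·43.30° + 180° = 132.20° − 173.21° + 180° = 138.99°.
Angle from antisolar point = 180° − D = 41.01°.

41.0°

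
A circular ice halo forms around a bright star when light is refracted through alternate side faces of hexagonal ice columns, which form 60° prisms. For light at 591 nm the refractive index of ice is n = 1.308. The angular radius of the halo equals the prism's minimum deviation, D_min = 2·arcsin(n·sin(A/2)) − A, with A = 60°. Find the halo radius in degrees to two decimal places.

21.69°

n·sin(A/2) = 1.308 × sin 30° = 1.308 × 0.5000 = 0.6540.
D_min = 2·arcsin(0.6540) − 60° = 2 × 40.844° − 60° = 21.688°.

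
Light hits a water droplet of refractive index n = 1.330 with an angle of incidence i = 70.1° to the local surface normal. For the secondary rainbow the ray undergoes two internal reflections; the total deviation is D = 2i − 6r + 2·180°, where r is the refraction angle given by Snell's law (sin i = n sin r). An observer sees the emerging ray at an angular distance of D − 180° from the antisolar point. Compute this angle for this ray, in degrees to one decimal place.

sin r = sin 70.1° / 1.330 = 0.9403/1.330 = 0.7070; r = 44.99°.
D = 2·70.1° − 6·44.99° + 2·180° = 140.20° − 269.94° + 360° = 230.26°.
Angle from antisolar point = D − 180° = 50.26°.

50.3°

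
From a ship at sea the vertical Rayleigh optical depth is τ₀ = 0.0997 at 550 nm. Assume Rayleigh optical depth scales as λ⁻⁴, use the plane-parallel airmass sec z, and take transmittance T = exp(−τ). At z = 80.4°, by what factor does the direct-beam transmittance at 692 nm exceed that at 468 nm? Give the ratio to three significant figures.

2.46

Airmass: sec 80.4° = 5.9963.
τ(692 nm) = 0.0997 × (550/692)⁴ × 5.9963 = 0.0997 × 0.3990 × 5.9963 = 0.2386.
τ(468 nm) = 0.0997 × (550/468)⁴ × 5.9963 = 0.0997 × 1.9075 × 5.9963 = 1.1404.
T(692)/T(468) = exp(τ_B − τ_A) = exp(0.9018) = 2.4641.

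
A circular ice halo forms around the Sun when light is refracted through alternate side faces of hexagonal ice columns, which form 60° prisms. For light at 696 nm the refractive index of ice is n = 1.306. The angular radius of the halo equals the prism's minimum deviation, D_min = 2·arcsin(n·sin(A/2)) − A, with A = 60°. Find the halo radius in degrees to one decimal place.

n·sin(A/2) = 1.306 × sin 30° = 1.306 × 0.5000 = 0.6530.
D_min = 2·arcsin(0.6530) − 60° = 2 × 40.768° − 60° = 21.536°.

21.5°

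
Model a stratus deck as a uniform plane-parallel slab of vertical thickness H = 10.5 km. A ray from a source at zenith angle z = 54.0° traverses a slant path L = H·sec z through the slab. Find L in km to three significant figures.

17.9 km

sec z = 1/cos 54.0° = 1.7013.
L = 10.5 × 1.7013 = 17.864 km.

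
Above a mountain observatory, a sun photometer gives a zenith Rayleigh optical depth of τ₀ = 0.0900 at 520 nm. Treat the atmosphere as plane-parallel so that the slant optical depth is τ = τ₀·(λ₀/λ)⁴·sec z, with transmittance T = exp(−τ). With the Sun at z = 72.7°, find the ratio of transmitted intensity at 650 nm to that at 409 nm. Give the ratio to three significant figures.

1.95

Airmass: sec 72.7° = 3.3628.
τ(650 nm) = 0.0900 × (520/650)⁴ × 3.3628 = 0.0900 × 0.4096 × 3.3628 = 0.1240.
τ(409 nm) = 0.0900 × (520/409)⁴ × 3.3628 = 0.0900 × 2.6129 × 3.3628 = 0.7908.
T(650)/T(409) = exp(τ_B − τ_A) = exp(0.6668) = 1.9480.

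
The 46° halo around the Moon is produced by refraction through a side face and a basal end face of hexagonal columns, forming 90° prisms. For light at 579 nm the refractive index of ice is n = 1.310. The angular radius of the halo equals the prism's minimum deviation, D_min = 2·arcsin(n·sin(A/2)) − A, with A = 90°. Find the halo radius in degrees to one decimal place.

45.7°

n·sin(A/2) = 1.310 × sin 45° = 1.310 × 0.7071 = 0.9263.
D_min = 2·arcsin(0.9263) − 90° = 2 × 67.867° − 90° = 45.733°.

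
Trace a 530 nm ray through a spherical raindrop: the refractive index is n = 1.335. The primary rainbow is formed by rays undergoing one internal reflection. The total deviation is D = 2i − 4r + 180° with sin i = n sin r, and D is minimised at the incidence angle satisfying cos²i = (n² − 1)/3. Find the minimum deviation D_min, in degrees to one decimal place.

138.2°

cos²i = (1.78222 − 1)/3 = 0.26074; i = arccos(0.51063) = 59.294°.
sin r = sin 59.294°/1.335 = 0.64405; r = 40.094°.
D_min = 2·59.294° − 4·40.094° + 180° = 138.212°.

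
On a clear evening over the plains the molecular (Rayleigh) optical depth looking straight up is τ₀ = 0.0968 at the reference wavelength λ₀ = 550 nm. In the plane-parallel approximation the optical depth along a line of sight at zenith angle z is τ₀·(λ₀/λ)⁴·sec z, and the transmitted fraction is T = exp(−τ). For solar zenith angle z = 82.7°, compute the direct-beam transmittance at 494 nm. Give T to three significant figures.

sec 82.7° = 7.8700.
τ = 0.0968 × (550/494)⁴ × 7.8700 = 0.0968 × 1.5365 × 7.8700 = 1.1706.
T = exp(−1.1706) = 0.3102.

0.310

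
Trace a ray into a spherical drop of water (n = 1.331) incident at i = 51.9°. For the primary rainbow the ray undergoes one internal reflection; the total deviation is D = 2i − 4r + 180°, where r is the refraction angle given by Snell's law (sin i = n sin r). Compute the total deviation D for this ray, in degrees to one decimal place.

sin r = sin 51.9° / 1.331 = 0.7869/1.331 = 0.5912; r = 36.24°.
D = 2·51.9° − 4·36.24° + 180° = 103.80° − 144.98° + 180° = 138.82°.

138.8°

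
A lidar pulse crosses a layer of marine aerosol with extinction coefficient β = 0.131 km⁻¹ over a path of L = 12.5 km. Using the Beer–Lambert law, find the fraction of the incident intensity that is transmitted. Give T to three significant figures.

τ = β·L = 0.131 × 12.5 = 1.6375.
T = exp(−1.6375) = 0.1945.

0.194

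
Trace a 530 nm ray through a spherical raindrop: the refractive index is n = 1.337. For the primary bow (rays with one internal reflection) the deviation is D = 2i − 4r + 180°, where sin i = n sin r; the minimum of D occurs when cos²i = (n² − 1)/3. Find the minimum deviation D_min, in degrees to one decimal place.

cos²i = (1.78757 − 1)/3 = 0.26252; i = arccos(0.51237) = 59.178°.
sin r = sin 59.178°/1.337 = 0.64231; r = 39.964°.
D_min = 2·59.178° − 4·39.964° + 180° = 138.500°.

138.5°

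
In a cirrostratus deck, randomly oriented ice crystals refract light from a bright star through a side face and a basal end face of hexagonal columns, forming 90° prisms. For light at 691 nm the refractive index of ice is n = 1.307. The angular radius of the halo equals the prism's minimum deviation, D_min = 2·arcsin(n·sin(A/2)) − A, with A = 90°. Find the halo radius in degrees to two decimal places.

45.09°

n·sin(A/2) = 1.307 × sin 45° = 1.307 × 0.7071 = 0.9242.
D_min = 2·arcsin(0.9242) − 90° = 2 × 67.546° − 90° = 45.093°.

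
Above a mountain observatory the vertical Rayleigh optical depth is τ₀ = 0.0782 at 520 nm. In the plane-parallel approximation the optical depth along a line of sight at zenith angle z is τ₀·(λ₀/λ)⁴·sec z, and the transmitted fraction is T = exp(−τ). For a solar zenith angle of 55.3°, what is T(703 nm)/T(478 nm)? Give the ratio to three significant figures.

1.16

Airmass: sec 55.3° = 1.7566.
τ(703 nm) = 0.0782 × (520/703)⁴ × 1.7566 = 0.0782 × 0.2994 × 1.7566 = 0.0411.
τ(478 nm) = 0.0782 × (520/478)⁴ × 1.7566 = 0.0782 × 1.4006 × 1.7566 = 0.1924.
T(703)/T(478) = exp(τ_B − τ_A) = exp(0.1513) = 1.1633.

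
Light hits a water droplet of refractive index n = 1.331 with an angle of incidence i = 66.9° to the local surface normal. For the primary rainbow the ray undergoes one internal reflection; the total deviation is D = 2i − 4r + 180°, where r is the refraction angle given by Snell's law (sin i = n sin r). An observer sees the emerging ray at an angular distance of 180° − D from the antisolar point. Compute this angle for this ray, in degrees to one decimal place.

sin r = sin 66.9° / 1.331 = 0.9198/1.331 = 0.6911; r = 43.72°.
D = 2·66.9° − 4·43.72° + 180° = 133.80° − 174.86° + 180° = 138.94°.
Angle from antisolar point = 180° − D = 41.06°.

41.1°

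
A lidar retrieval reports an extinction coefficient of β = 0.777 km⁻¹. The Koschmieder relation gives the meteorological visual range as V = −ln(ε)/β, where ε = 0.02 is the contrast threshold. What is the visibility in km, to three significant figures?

5.03 km

V = −ln(0.02) / 0.777 = 3.912 / 0.777 = 5.0348 km.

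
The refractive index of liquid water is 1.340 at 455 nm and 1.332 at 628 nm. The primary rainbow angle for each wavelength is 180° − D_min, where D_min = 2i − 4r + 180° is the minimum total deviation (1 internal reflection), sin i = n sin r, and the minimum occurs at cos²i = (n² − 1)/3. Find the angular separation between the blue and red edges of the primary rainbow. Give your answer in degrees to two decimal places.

At 455 nm (n = 1.340): cos²i = 0.26520 → i = 59.004°, r = 39.770°, D_min = 138.929°, rainbow angle = 41.071°.
At 628 nm (n = 1.332): cos²i = 0.25807 → i = 59.469°, r = 40.290°, D_min = 137.776°, rainbow angle = 42.224°.
Angular width = |41.071° − 42.224°| = 1.153°.

1.15°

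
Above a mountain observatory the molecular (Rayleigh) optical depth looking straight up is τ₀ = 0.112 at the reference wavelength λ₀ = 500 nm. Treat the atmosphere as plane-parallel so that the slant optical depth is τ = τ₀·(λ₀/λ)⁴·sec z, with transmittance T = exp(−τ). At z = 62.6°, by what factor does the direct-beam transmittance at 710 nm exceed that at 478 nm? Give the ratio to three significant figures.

1.26

Airmass: sec 62.6° = 2.1730.
τ(710 nm) = 0.112 × (500/710)⁴ × 2.1730 = 0.112 × 0.2459 × 2.1730 = 0.0599.
τ(478 nm) = 0.112 × (500/478)⁴ × 2.1730 = 0.112 × 1.1972 × 2.1730 = 0.2914.
T(710)/T(478) = exp(τ_B − τ_A) = exp(0.2315) = 1.2605.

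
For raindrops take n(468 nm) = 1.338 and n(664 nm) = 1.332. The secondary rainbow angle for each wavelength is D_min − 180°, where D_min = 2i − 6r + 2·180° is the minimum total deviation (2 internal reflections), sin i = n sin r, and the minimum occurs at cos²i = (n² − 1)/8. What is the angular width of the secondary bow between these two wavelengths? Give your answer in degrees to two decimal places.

At 468 nm (n = 1.338): cos²i = 0.09878 → i = 71.682°, r = 45.195°, D_min = 232.193°, rainbow angle = 52.193°.
At 664 nm (n = 1.332): cos²i = 0.09678 → i = 71.875°, r = 45.520°, D_min = 230.628°, rainbow angle = 50.628°.
Angular width = |52.193° − 50.628°| = 1.564°.

1.56°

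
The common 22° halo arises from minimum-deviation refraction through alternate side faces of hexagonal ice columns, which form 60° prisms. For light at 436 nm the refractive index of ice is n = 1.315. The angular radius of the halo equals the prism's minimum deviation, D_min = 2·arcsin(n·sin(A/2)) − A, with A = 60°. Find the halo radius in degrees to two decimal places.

22.22°

n·sin(A/2) = 1.315 × sin 30° = 1.315 × 0.5000 = 0.6575.
D_min = 2·arcsin(0.6575) − 60° = 2 × 41.109° − 60° = 22.219°.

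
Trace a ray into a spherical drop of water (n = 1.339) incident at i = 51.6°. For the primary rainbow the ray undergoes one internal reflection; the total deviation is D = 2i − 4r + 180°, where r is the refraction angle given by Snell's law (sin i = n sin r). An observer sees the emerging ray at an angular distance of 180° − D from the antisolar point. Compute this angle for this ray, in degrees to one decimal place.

40.1°

sin r = sin 51.6° / 1.339 = 0.7837/1.339 = 0.5853; r = 35.82°.
D = 2·51.6° − 4·35.82° + 180° = 103.20° − 143.29° + 180° = 139.91°.
Angle from antisolar point = 180° − D = 40.09°.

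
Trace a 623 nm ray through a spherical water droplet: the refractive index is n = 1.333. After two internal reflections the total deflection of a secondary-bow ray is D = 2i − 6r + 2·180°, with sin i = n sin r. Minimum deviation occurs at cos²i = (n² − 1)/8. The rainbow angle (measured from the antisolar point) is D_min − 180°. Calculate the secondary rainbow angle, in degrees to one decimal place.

cos²i = (1.77689 − 1)/8 = 0.09711; i = arccos(0.31163) = 71.843°.
sin r = sin 71.843°/1.333 = 0.71283; r = 45.466°.
D_min = 2·71.843° − 6·45.466° + 360° = 230.891°.
Rainbow angle = D_min − 180° = 50.891°.

50.9°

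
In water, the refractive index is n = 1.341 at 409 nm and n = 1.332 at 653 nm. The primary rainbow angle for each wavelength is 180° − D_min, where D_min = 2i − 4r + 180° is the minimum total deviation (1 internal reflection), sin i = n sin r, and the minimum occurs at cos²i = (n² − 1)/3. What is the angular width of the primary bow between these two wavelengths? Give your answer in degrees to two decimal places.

1.29°

At 409 nm (n = 1.341): cos²i = 0.26609 → i = 58.946°, r = 39.705°, D_min = 139.071°, rainbow angle = 40.929°.
At 653 nm (n = 1.332): cos²i = 0.25807 → i = 59.469°, r = 40.290°, D_min = 137.776°, rainbow angle = 42.224°.
Angular width = |40.929° − 42.224°| = 1.295°.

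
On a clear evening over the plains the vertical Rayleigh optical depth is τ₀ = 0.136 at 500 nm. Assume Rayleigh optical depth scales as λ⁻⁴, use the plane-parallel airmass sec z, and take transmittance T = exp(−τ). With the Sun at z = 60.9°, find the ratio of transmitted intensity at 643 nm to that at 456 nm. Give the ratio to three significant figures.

Airmass: sec 60.9° = 2.0562.
τ(643 nm) = 0.136 × (500/643)⁴ × 2.0562 = 0.136 × 0.3656 × 2.0562 = 0.1022.
τ(456 nm) = 0.136 × (500/456)⁴ × 2.0562 = 0.136 × 1.4455 × 2.0562 = 0.4042.
T(643)/T(456) = exp(τ_B − τ_A) = exp(0.3020) = 1.3525.

1.35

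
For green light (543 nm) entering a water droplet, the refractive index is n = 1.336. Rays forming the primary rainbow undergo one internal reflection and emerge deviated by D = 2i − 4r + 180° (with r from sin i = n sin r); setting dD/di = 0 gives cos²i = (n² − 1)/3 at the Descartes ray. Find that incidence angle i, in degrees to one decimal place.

59.2°

cos²i = (1.336² − 1)/3 = (1.78490 − 1)/3 = 0.26163.
cos i = 0.51150, so i = 59.236°.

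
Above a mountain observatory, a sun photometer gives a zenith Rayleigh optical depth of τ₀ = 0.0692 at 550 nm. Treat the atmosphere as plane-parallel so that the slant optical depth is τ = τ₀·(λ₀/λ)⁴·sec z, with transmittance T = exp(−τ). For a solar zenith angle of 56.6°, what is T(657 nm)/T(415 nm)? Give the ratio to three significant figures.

Airmass: sec 56.6° = 1.8166.
τ(657 nm) = 0.0692 × (550/657)⁴ × 1.8166 = 0.0692 × 0.4911 × 1.8166 = 0.0617.
τ(415 nm) = 0.0692 × (550/415)⁴ × 1.8166 = 0.0692 × 3.0850 × 1.8166 = 0.3878.
T(657)/T(415) = exp(τ_B − τ_A) = exp(0.3261) = 1.3855.

1.39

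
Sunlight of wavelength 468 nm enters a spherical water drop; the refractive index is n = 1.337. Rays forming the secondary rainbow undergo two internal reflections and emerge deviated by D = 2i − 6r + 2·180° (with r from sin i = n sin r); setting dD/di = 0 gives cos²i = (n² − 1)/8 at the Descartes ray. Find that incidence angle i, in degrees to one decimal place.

cos²i = (1.337² − 1)/8 = (1.78757 − 1)/8 = 0.09845.
cos i = 0.31376, so i = 71.714°.

71.7°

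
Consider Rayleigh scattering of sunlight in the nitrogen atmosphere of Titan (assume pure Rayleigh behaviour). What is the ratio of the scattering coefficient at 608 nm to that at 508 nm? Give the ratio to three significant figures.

Rayleigh scattering ∝ λ⁻⁴, so the ratio of coefficients is the inverse fourth power of the wavelength ratio.
σ(608)/σ(508) = (508/608)⁴ = (0.8355)⁴ = 0.4873.

0.487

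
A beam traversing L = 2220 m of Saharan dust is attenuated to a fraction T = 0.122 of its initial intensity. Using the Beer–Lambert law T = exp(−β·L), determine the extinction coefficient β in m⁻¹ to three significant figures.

0.000948 m⁻¹

Beer–Lambert: T = exp(−βL) ⇒ β = −ln(T)/L = −ln(0.122)/2220 = 2.1037/2220 = 0.0009476 m⁻¹.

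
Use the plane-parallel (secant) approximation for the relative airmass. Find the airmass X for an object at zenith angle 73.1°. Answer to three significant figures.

3.44

X = sec z = 1/cos 73.1° = 1/0.2907 = 3.4399.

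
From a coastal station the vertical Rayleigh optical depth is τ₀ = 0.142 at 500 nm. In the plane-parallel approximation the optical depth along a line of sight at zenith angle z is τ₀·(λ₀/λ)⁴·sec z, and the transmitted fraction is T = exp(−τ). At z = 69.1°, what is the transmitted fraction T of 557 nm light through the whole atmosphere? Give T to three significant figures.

sec 69.1° = 2.8032.
τ = 0.142 × (500/557)⁴ × 2.8032 = 0.142 × 0.6493 × 2.8032 = 0.2585.
T = exp(−0.2585) = 0.7722.

0.772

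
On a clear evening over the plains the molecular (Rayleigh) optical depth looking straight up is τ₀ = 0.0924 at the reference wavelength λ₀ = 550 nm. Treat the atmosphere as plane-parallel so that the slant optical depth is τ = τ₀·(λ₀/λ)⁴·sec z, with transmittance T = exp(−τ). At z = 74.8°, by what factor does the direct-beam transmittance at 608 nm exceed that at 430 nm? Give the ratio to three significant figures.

Airmass: sec 74.8° = 3.8140.
τ(608 nm) = 0.0924 × (550/608)⁴ × 3.8140 = 0.0924 × 0.6696 × 3.8140 = 0.2360.
τ(430 nm) = 0.0924 × (550/430)⁴ × 3.8140 = 0.0924 × 2.6766 × 3.8140 = 0.9433.
T(608)/T(430) = exp(τ_B − τ_A) = exp(0.7073) = 2.0285.

2.03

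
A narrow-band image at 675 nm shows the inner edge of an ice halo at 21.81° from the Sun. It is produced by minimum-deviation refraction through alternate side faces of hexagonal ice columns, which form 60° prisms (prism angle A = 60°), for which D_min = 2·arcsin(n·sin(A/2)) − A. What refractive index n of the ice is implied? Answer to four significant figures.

Rearranging: n = sin((D_min + A)/2) / sin(A/2).
(D_min + A)/2 = (21.81° + 60°)/2 = 40.905°.
n = sin 40.905° / sin 30° = 0.6548 / 0.5000 = 1.3096.

1.310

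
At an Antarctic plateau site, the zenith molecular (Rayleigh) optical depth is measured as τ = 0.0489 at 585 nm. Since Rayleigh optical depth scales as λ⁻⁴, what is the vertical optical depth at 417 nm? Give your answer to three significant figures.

τ(417 nm) = τ(585 nm) × (585/417)⁴ = 0.0489 × (1.4029)⁴ = 0.0489 × 3.8733 = 0.1894.

0.189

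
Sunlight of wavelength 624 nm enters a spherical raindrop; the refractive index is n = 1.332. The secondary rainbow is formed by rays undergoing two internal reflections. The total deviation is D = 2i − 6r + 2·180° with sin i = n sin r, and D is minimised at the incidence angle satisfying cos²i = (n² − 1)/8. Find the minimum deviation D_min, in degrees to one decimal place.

230.6°

cos²i = (1.77422 − 1)/8 = 0.09678; i = arccos(0.31109) = 71.875°.
sin r = sin 71.875°/1.332 = 0.71350; r = 45.520°.
D_min = 2·71.875° − 6·45.520° + 360° = 230.628°.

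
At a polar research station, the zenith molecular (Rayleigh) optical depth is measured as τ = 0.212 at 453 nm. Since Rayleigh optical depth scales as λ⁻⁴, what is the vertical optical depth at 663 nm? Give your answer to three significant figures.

τ(663 nm) = τ(453 nm) × (453/663)⁴ = 0.212 × (0.6833)⁴ = 0.212 × 0.2179 = 0.0462.

0.0462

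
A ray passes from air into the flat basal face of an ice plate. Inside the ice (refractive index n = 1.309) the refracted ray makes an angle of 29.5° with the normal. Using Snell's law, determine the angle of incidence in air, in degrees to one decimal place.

40.1°

Snell: sin θ_i = n · sin θ_r = 1.309 × sin 29.5° = 1.309 × 0.4924 = 0.6446.
θ_i = arcsin(0.6446) = 40.13°.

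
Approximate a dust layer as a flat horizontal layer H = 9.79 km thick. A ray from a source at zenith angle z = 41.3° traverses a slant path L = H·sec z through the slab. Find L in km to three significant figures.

sec z = 1/cos 41.3° = 1.3311.
L = 9.79 × 1.3311 = 13.031 km.

13.0 km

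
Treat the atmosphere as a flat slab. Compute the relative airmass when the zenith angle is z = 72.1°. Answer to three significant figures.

3.25

X = sec z = 1/cos 72.1° = 1/0.3074 = 3.2535.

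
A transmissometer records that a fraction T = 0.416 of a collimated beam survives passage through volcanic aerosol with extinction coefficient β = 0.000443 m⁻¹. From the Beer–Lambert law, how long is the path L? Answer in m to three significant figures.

1980 m

Beer–Lambert: T = exp(−βL) ⇒ L = −ln(T)/β = −ln(0.416)/0.000443 = 0.8771/0.000443 = 1980 m.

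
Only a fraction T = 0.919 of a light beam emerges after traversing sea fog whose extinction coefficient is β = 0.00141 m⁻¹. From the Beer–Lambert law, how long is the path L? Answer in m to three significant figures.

59.9 m

Beer–Lambert: T = exp(−βL) ⇒ L = −ln(T)/β = −ln(0.919)/0.00141 = 0.0845/0.00141 = 59.91 m.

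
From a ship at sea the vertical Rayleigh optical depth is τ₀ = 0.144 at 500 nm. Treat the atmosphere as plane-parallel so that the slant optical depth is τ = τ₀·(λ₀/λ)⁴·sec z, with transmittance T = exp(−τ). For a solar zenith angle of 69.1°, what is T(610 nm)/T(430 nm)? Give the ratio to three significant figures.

1.74

Airmass: sec 69.1° = 2.8032.
τ(610 nm) = 0.144 × (500/610)⁴ × 2.8032 = 0.144 × 0.4514 × 2.8032 = 0.1822.
τ(430 nm) = 0.144 × (500/430)⁴ × 2.8032 = 0.144 × 1.8281 × 2.8032 = 0.7379.
T(610)/T(430) = exp(τ_B − τ_A) = exp(0.5557) = 1.7432.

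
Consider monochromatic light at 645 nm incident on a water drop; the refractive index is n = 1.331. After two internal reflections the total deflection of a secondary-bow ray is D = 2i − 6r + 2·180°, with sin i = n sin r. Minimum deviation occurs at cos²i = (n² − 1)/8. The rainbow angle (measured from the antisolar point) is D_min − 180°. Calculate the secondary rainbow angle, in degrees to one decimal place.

50.4°

cos²i = (1.77156 − 1)/8 = 0.09645; i = arccos(0.31056) = 71.907°.
sin r = sin 71.907°/1.331 = 0.71417; r = 45.575°.
D_min = 2·71.907° − 6·45.575° + 360° = 230.365°.
Rainbow angle = D_min − 180° = 50.365°.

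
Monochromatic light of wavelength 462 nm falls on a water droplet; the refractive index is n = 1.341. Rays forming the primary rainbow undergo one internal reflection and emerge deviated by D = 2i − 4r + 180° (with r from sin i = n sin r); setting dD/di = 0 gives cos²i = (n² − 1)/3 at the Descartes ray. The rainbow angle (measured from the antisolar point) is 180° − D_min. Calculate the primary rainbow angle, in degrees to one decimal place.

40.9°

cos²i = (1.79828 − 1)/3 = 0.26609; i = arccos(0.51584) = 58.946°.
sin r = sin 58.946°/1.341 = 0.63884; r = 39.705°.
D_min = 2·58.946° − 4·39.705° + 180° = 139.071°.
Rainbow angle = 180° − D_min = 40.929°.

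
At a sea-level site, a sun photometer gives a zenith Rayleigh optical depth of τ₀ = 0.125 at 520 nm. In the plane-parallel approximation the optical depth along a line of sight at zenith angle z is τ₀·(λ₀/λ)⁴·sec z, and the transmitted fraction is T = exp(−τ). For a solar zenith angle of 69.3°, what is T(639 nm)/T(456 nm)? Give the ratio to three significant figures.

Airmass: sec 69.3° = 2.8291.
τ(639 nm) = 0.125 × (520/639)⁴ × 2.8291 = 0.125 × 0.4385 × 2.8291 = 0.1551.
τ(456 nm) = 0.125 × (520/456)⁴ × 2.8291 = 0.125 × 1.6910 × 2.8291 = 0.5980.
T(639)/T(456) = exp(τ_B − τ_A) = exp(0.4429) = 1.5573.

1.56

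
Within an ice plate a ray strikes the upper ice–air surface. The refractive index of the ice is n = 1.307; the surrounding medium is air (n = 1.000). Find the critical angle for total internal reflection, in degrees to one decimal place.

sin θ_c = n_air / n = 1.000 / 1.307 = 0.7651.
θ_c = arcsin(0.7651) = 49.92°.

49.9°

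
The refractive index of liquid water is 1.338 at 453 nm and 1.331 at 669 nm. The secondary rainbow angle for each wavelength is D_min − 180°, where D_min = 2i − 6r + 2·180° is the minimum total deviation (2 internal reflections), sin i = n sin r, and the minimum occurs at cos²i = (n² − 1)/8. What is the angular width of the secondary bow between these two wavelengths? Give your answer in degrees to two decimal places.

1.83°

At 453 nm (n = 1.338): cos²i = 0.09878 → i = 71.682°, r = 45.195°, D_min = 232.193°, rainbow angle = 52.193°.
At 669 nm (n = 1.331): cos²i = 0.09645 → i = 71.907°, r = 45.575°, D_min = 230.365°, rainbow angle = 50.365°.
Angular width = |52.193° − 50.365°| = 1.828°.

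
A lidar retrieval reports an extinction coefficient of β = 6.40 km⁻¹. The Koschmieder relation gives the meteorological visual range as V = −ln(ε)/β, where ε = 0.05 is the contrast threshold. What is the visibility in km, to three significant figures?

V = −ln(0.05) / 6.40 = 2.996 / 6.40 = 0.4681 km.

0.468 km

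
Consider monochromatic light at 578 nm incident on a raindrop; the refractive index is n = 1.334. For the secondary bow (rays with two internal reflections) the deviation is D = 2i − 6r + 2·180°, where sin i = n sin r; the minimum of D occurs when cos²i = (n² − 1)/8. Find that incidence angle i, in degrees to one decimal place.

cos²i = (1.334² − 1)/8 = (1.77956 − 1)/8 = 0.09744.
cos i = 0.31216, so i = 71.810°.

71.8°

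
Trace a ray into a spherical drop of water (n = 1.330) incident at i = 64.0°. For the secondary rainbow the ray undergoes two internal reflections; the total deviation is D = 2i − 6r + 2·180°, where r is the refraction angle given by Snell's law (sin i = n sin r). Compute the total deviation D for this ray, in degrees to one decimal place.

232.9°

sin r = sin 64.0° / 1.330 = 0.8988/1.330 = 0.6758; r = 42.52°.
D = 2·64.0° − 6·42.52° + 2·180° = 128.00° − 255.09° + 360° = 232.91°.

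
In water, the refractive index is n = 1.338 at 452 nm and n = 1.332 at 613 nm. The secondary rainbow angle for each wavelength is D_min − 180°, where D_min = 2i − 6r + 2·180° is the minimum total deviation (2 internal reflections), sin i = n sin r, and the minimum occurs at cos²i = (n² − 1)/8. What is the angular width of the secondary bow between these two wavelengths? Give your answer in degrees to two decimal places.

At 452 nm (n = 1.338): cos²i = 0.09878 → i = 71.682°, r = 45.195°, D_min = 232.193°, rainbow angle = 52.193°.
At 613 nm (n = 1.332): cos²i = 0.09678 → i = 71.875°, r = 45.520°, D_min = 230.628°, rainbow angle = 50.628°.
Angular width = |52.193° − 50.628°| = 1.564°.

1.56°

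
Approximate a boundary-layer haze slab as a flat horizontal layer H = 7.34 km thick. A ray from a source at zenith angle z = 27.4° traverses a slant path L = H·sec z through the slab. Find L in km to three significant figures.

sec z = 1/cos 27.4° = 1.1264.
L = 7.34 × 1.1264 = 8.267 km.

8.27 km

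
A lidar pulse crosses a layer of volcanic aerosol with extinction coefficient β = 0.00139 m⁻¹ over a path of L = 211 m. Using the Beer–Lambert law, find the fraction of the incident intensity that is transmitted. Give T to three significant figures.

0.746

τ = β·L = 0.00139 × 211 = 0.2933.
T = exp(−0.2933) = 0.7458.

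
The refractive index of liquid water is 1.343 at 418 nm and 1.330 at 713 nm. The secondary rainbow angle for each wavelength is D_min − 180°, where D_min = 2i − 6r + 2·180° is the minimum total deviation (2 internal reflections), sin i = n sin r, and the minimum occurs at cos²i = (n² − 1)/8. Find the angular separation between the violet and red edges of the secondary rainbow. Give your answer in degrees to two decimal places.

At 418 nm (n = 1.343): cos²i = 0.10046 → i = 71.522°, r = 44.928°, D_min = 233.478°, rainbow angle = 53.478°.
At 713 nm (n = 1.330): cos²i = 0.09611 → i = 71.940°, r = 45.630°, D_min = 230.101°, rainbow angle = 50.101°.
Angular width = |53.478° − 50.101°| = 3.377°.

3.38°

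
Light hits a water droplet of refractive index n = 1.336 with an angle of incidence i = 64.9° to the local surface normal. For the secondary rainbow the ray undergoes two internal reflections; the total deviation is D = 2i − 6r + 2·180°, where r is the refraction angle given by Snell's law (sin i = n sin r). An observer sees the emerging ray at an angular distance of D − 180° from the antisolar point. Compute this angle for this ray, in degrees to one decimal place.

53.8°

sin r = sin 64.9° / 1.336 = 0.9056/1.336 = 0.6778; r = 42.67°.
D = 2·64.9° − 6·42.67° + 2·180° = 129.80° − 256.04° + 360° = 233.76°.
Angle from antisolar point = D − 180° = 53.76°.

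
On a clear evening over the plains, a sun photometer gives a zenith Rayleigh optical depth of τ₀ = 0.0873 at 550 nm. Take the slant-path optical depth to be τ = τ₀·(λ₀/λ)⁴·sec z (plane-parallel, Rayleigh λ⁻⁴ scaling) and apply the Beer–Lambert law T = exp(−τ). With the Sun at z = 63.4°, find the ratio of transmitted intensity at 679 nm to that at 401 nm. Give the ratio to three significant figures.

1.83

Airmass: sec 63.4° = 2.2333.
τ(679 nm) = 0.0873 × (550/679)⁴ × 2.2333 = 0.0873 × 0.4305 × 2.2333 = 0.0839.
τ(401 nm) = 0.0873 × (550/401)⁴ × 2.2333 = 0.0873 × 3.5389 × 2.2333 = 0.6900.
T(679)/T(401) = exp(τ_B − τ_A) = exp(0.6061) = 1.8332.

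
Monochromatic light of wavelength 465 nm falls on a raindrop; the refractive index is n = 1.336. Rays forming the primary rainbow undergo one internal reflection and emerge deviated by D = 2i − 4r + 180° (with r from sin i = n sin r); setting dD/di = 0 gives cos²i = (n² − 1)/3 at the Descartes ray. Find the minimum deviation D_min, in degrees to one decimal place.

cos²i = (1.78490 − 1)/3 = 0.26163; i = arccos(0.51150) = 59.236°.
sin r = sin 59.236°/1.336 = 0.64318; r = 40.029°.
D_min = 2·59.236° − 4·40.029° + 180° = 138.356°.

138.4°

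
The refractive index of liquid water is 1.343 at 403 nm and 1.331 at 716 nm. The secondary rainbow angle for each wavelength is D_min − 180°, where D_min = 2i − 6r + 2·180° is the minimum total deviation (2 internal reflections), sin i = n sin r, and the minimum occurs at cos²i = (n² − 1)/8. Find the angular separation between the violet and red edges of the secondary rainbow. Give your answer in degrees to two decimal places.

At 403 nm (n = 1.343): cos²i = 0.10046 → i = 71.522°, r = 44.928°, D_min = 233.478°, rainbow angle = 53.478°.
At 716 nm (n = 1.331): cos²i = 0.09645 → i = 71.907°, r = 45.575°, D_min = 230.365°, rainbow angle = 50.365°.
Angular width = |53.478° − 50.365°| = 3.113°.

3.11°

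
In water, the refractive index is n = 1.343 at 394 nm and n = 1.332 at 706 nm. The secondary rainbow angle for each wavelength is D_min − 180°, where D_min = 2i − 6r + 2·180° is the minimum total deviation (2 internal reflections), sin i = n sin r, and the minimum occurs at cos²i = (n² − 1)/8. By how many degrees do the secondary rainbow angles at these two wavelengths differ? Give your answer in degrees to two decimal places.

2.85°

At 394 nm (n = 1.343): cos²i = 0.10046 → i = 71.522°, r = 44.928°, D_min = 233.478°, rainbow angle = 53.478°.
At 706 nm (n = 1.332): cos²i = 0.09678 → i = 71.875°, r = 45.520°, D_min = 230.628°, rainbow angle = 50.628°.
Angular width = |53.478° − 50.628°| = 2.849°.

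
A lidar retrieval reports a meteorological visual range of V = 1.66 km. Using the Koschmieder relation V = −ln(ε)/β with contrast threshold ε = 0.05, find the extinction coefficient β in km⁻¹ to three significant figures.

β = −ln(0.05) / V = 2.996 / 1.66 = 1.8047 km⁻¹.

1.80 km⁻¹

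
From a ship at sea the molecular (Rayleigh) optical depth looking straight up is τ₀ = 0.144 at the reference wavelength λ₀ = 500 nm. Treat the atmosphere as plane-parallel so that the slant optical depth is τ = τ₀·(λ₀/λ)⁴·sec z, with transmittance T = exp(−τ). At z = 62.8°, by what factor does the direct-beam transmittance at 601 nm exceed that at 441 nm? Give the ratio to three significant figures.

1.45

Airmass: sec 62.8° = 2.1877.
τ(601 nm) = 0.144 × (500/601)⁴ × 2.1877 = 0.144 × 0.4791 × 2.1877 = 0.1509.
τ(441 nm) = 0.144 × (500/441)⁴ × 2.1877 = 0.144 × 1.6524 × 2.1877 = 0.5206.
T(601)/T(441) = exp(τ_B − τ_A) = exp(0.3697) = 1.4472.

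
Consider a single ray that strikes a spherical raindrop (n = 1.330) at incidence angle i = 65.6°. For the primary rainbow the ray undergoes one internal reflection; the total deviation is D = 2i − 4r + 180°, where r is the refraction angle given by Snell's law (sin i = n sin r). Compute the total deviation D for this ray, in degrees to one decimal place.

138.3°

sin r = sin 65.6° / 1.330 = 0.9107/1.330 = 0.6847; r = 43.21°.
D = 2·65.6° − 4·43.21° + 180° = 131.20° − 172.86° + 180° = 138.34°.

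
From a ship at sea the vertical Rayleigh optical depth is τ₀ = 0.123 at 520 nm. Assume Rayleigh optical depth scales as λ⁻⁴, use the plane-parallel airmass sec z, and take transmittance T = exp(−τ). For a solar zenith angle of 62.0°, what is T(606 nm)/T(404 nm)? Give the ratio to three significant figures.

1.78

Airmass: sec 62.0° = 2.1301.
τ(606 nm) = 0.123 × (520/606)⁴ × 2.1301 = 0.123 × 0.5422 × 2.1301 = 0.1420.
τ(404 nm) = 0.123 × (520/404)⁴ × 2.1301 = 0.123 × 2.7447 × 2.1301 = 0.7191.
T(606)/T(404) = exp(τ_B − τ_A) = exp(0.5770) = 1.7808.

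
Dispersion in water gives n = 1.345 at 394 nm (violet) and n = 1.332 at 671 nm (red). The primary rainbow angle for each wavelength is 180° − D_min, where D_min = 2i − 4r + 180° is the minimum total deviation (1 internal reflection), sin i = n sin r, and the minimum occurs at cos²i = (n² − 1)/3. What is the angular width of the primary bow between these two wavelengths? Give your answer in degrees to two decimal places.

1.86°

At 394 nm (n = 1.345): cos²i = 0.26967 → i = 58.715°, r = 39.448°, D_min = 139.635°, rainbow angle = 40.365°.
At 671 nm (n = 1.332): cos²i = 0.25807 → i = 59.469°, r = 40.290°, D_min = 137.776°, rainbow angle = 42.224°.
Angular width = |40.365° − 42.224°| = 1.859°.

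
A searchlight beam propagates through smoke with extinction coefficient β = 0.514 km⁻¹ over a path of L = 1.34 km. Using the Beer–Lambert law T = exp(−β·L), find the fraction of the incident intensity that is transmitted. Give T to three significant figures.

0.502

τ = β·L = 0.514 × 1.34 = 0.6888.
T = exp(−0.6888) = 0.5022.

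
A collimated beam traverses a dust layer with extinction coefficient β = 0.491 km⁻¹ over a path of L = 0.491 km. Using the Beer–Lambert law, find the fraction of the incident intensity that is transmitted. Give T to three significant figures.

0.786

τ = β·L = 0.491 × 0.491 = 0.2411.
T = exp(−0.2411) = 0.7858.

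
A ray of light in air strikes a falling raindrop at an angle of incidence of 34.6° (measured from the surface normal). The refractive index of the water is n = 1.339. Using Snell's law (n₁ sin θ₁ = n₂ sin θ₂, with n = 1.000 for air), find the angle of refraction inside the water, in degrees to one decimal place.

25.1°

Snell: sin θ_r = sin θ_i / n = sin 34.6° / 1.339 = 0.5678 / 1.339 = 0.4241.
θ_r = arcsin(0.4241) = 25.09°.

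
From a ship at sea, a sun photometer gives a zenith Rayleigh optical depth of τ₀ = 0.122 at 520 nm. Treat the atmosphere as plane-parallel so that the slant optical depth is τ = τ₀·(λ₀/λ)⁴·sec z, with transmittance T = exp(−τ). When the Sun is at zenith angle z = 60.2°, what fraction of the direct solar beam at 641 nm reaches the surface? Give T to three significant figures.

0.899

sec 60.2° = 2.0122.
τ = 0.122 × (520/641)⁴ × 2.0122 = 0.122 × 0.4331 × 2.0122 = 0.1063.
T = exp(−0.1063) = 0.8991.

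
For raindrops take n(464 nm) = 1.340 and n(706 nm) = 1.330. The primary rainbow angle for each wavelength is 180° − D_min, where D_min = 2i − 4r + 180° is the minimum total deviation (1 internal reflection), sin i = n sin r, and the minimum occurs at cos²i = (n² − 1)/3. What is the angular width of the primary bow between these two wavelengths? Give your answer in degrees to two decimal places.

At 464 nm (n = 1.340): cos²i = 0.26520 → i = 59.004°, r = 39.770°, D_min = 138.929°, rainbow angle = 41.071°.
At 706 nm (n = 1.330): cos²i = 0.25630 → i = 59.585°, r = 40.422°, D_min = 137.484°, rainbow angle = 42.516°.
Angular width = |41.071° − 42.516°| = 1.445°.

1.45°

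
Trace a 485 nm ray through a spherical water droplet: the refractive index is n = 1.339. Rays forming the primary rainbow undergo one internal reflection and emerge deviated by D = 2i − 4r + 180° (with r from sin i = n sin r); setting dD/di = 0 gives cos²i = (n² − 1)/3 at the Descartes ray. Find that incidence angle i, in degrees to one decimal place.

cos²i = (1.339² − 1)/3 = (1.79292 − 1)/3 = 0.26431.
cos i = 0.51411, so i = 59.062°.

59.1°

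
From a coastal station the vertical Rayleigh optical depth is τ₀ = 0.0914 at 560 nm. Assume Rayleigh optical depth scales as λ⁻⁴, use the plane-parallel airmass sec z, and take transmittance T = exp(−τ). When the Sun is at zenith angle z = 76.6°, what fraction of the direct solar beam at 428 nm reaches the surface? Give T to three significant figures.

sec 76.6° = 4.3150.
τ = 0.0914 × (560/428)⁴ × 4.3150 = 0.0914 × 2.9307 × 4.3150 = 1.1559.
T = exp(−1.1559) = 0.3148.

0.315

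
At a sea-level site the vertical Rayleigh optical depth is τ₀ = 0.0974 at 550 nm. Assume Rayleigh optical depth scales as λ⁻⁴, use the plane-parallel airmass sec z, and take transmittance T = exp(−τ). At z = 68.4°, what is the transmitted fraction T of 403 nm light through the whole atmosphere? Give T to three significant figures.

0.399

sec 68.4° = 2.7165.
τ = 0.0974 × (550/403)⁴ × 2.7165 = 0.0974 × 3.4692 × 2.7165 = 0.9179.
T = exp(−0.9179) = 0.3994.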